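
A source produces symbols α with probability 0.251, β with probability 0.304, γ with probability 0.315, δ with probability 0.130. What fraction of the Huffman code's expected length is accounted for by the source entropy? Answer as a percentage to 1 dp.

Entropy H = −Σ p log₂ p ≈ 1.9304 bits.
Huffman merges: 13/100+251/1000→381/1000; 38/125+63/200→619/1000; 381/1000+619/1000→1. L = 2 ≈ 2.0000.
Efficiency = H/L = 1.9304/2.0000 = 96.5%.

96.5%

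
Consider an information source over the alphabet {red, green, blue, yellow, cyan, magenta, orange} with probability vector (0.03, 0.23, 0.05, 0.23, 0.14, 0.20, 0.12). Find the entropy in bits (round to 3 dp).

2.572 bits

H = −Σ pᵢ log₂ pᵢ.
−0.03·log₂(0.03) = 0.1518
−0.23·log₂(0.23) = 0.4877
−0.05·log₂(0.05) = 0.2161
−0.23·log₂(0.23) = 0.4877
−0.14·log₂(0.14) = 0.3971
−0.20·log₂(0.20) = 0.4644
−0.12·log₂(0.12) = 0.3671
Sum ≈ 2.5718 → 2.572 bits.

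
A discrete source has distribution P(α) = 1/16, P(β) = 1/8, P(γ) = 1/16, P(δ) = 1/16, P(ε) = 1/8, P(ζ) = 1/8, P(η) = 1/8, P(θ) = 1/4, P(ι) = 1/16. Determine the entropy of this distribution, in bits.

3 bits

Each probability is a power of 1/2, so log₂(1/p) is an integer.
H = Σ p·log₂(1/p) = 1/16·4 + 1/8·3 + 1/16·4 + 1/16·4 + 1/8·3 + 1/8·3 + 1/8·3 + 1/4·2 + 1/16·4 = 3 bits.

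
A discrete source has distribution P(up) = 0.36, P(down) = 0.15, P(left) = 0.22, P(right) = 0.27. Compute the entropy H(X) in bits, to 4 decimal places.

1.9318 bits

H = −Σ pᵢ log₂ pᵢ.
−0.36·log₂(0.36) = 0.5306
−0.15·log₂(0.15) = 0.4105
−0.22·log₂(0.22) = 0.4806
−0.27·log₂(0.27) = 0.5100
Sum ≈ 1.9318 → 1.9318 bits.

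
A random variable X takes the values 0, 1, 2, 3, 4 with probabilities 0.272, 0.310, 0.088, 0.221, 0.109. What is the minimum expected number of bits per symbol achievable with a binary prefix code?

Repeatedly combine the two least-probable nodes; the expected code length is the sum of the merged weights.
merge 11/125 + 109/1000 → 197/1000
merge 197/1000 + 221/1000 → 209/500
merge 34/125 + 31/100 → 291/500
merge 209/500 + 291/500 → 1
L = 197/1000 + 209/500 + 291/500 + 1 = 2197/1000 = 2.197 bits/symbol.

2.197 bits/symbol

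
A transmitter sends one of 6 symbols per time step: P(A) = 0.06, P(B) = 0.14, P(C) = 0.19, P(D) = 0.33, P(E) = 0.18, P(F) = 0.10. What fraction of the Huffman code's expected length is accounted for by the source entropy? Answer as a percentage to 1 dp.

97.6%

Entropy H = −Σ p log₂ p ≈ 2.4012 bits.
Huffman merges: 3/50+1/10→4/25; 7/50+4/25→3/10; 9/50+19/100→37/100; 3/10+33/100→63/100; 37/100+63/100→1. L = 123/50 ≈ 2.4600.
Efficiency = H/L = 2.4012/2.4600 = 97.6%.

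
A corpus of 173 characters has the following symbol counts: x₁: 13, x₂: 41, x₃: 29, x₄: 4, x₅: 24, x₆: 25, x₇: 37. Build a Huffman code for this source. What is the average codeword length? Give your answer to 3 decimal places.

2.647 bits/symbol

Probabilities are the counts divided by 173.
Repeatedly combine the two least-probable nodes; the expected code length is the sum of the merged weights.
merge 4/173 + 13/173 → 17/173
merge 17/173 + 24/173 → 41/173
merge 25/173 + 29/173 → 54/173
merge 37/173 + 41/173 → 78/173
merge 41/173 + 54/173 → 95/173
merge 78/173 + 95/173 → 1
L = 17/173 + 41/173 + 54/173 + 78/173 + 95/173 + 1 = 458/173 ≈ 2.647 bits/symbol.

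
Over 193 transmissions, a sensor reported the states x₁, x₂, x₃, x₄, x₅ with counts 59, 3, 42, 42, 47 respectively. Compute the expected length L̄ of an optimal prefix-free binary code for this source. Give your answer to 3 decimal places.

2.233 bits/symbol

Probabilities are the counts divided by 193.
Repeatedly combine the two least-probable nodes; the expected code length is the sum of the merged weights.
merge 3/193 + 42/193 → 45/193
merge 42/193 + 45/193 → 87/193
merge 47/193 + 59/193 → 106/193
merge 87/193 + 106/193 → 1
L = 45/193 + 87/193 + 106/193 + 1 = 431/193 ≈ 2.233 bits/symbol.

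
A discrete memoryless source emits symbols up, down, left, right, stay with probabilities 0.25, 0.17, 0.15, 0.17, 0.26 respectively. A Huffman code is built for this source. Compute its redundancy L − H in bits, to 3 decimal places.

Entropy H = −Σ p log₂ p ≈ 2.2850 bits.
Huffman merges: 3/20+17/100→8/25; 17/100+1/4→21/50; 13/50+8/25→29/50; 21/50+29/50→1. L = 58/25 ≈ 2.3200.
L − H = 2.3200 − 2.2850 = 0.035 bits.

0.035 bits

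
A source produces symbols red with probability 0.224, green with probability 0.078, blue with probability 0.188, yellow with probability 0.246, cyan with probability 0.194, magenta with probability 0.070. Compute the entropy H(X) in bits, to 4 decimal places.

2.4491 bits

H = −Σ pᵢ log₂ pᵢ.
−0.224·log₂(0.224) = 0.4835
−0.078·log₂(0.078) = 0.2871
−0.188·log₂(0.188) = 0.4533
−0.246·log₂(0.246) = 0.4977
−0.194·log₂(0.194) = 0.4590
−0.070·log₂(0.070) = 0.2686
Sum ≈ 2.4491 → 2.4491 bits.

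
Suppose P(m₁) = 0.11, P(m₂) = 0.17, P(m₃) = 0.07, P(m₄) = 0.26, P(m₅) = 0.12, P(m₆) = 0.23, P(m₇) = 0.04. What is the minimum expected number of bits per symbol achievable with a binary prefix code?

Repeatedly combine the two least-probable nodes; the expected code length is the sum of the merged weights.
merge 1/25 + 7/100 → 11/100
merge 11/100 + 11/100 → 11/50
merge 3/25 + 17/100 → 29/100
merge 11/50 + 23/100 → 9/20
merge 13/50 + 29/100 → 11/20
merge 9/20 + 11/20 → 1
L = 11/100 + 11/50 + 29/100 + 9/20 + 11/20 + 1 = 131/50 = 2.62 bits/symbol.

2.62 bits/symbol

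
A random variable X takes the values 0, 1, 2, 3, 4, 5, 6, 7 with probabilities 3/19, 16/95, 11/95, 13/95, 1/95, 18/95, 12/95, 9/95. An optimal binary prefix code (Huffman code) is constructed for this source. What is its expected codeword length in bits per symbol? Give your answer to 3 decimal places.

Repeatedly combine the two least-probable nodes; the expected code length is the sum of the merged weights.
merge 1/95 + 9/95 → 2/19
merge 2/19 + 11/95 → 21/95
merge 12/95 + 13/95 → 5/19
merge 3/19 + 16/95 → 31/95
merge 18/95 + 21/95 → 39/95
merge 5/19 + 31/95 → 56/95
merge 39/95 + 56/95 → 1
L = 2/19 + 21/95 + 5/19 + 31/95 + 39/95 + 56/95 + 1 = 277/95 ≈ 2.916 bits/symbol.

2.916 bits/symbol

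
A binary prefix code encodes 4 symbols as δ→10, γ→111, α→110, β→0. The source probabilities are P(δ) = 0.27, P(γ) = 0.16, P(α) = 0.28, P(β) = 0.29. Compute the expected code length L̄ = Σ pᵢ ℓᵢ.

L̄ = Σ pᵢ·ℓᵢ = 0.27·2 + 0.16·3 + 0.28·3 + 0.29·1 = 2.15 bits/symbol.

2.15 bits/symbol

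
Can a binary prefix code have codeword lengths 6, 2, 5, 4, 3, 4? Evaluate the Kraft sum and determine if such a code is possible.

With common denominator 2^6 = 64: Σ 2^(−ℓᵢ) = 1/64 + 16/64 + 2/64 + 4/64 + 8/64 + 4/64 = 35/64 = 0.546875.
Kraft's inequality requires Σ ≤ 1; here Σ = 0.546875 ≤ 1, so such a prefix code exists.

0.546875; yes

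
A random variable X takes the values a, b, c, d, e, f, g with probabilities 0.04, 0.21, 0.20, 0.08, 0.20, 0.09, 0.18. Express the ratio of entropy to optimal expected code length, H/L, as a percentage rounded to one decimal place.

Entropy H = −Σ p log₂ p ≈ 2.6368 bits.
Huffman merges: 1/25+2/25→3/25; 9/100+3/25→21/100; 9/50+1/5→19/50; 1/5+21/100→41/100; 21/100+19/50→59/100; 41/100+59/100→1. L = 271/100 ≈ 2.7100.
Efficiency = H/L = 2.6368/2.7100 = 97.3%.

97.3%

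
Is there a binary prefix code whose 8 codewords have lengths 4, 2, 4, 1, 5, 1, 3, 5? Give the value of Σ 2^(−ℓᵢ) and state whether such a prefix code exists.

1.5625; no

With common denominator 2^5 = 32: Σ 2^(−ℓᵢ) = 2/32 + 8/32 + 2/32 + 16/32 + 1/32 + 16/32 + 4/32 + 1/32 = 50/32 = 1.5625.
Kraft's inequality requires Σ ≤ 1; here Σ = 1.5625 > 1, so no such prefix code exists.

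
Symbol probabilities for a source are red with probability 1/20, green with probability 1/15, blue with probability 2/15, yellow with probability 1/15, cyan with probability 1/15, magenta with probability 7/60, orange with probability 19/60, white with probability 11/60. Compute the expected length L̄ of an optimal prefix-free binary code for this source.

Repeatedly combine the two least-probable nodes; the expected code length is the sum of the merged weights.
merge 1/20 + 1/15 → 7/60
merge 1/15 + 1/15 → 2/15
merge 7/60 + 7/60 → 7/30
merge 2/15 + 2/15 → 4/15
merge 11/60 + 7/30 → 5/12
merge 4/15 + 19/60 → 7/12
merge 5/12 + 7/12 → 1
L = 7/60 + 2/15 + 7/30 + 4/15 + 5/12 + 7/12 + 1 = 11/4 = 2.75 bits/symbol.

2.75 bits/symbol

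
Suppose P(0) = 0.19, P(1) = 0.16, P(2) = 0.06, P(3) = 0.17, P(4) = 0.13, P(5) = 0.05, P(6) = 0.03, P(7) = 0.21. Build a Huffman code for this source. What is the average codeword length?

Repeatedly combine the two least-probable nodes; the expected code length is the sum of the merged weights.
merge 3/100 + 1/20 → 2/25
merge 3/50 + 2/25 → 7/50
merge 13/100 + 7/50 → 27/100
merge 4/25 + 17/100 → 33/100
merge 19/100 + 21/100 → 2/5
merge 27/100 + 33/100 → 3/5
merge 2/5 + 3/5 → 1
L = 2/25 + 7/50 + 27/100 + 33/100 + 2/5 + 3/5 + 1 = 141/50 = 2.82 bits/symbol.

2.82 bits/symbol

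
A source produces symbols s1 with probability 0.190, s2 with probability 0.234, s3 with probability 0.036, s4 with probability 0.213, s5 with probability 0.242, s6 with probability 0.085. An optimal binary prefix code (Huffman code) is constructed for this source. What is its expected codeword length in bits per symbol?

2.432 bits/symbol

Repeatedly combine the two least-probable nodes; the expected code length is the sum of the merged weights.
merge 9/250 + 17/200 → 121/1000
merge 121/1000 + 19/100 → 311/1000
merge 213/1000 + 117/500 → 447/1000
merge 121/500 + 311/1000 → 553/1000
merge 447/1000 + 553/1000 → 1
L = 121/1000 + 311/1000 + 447/1000 + 553/1000 + 1 = 304/125 = 2.432 bits/symbol.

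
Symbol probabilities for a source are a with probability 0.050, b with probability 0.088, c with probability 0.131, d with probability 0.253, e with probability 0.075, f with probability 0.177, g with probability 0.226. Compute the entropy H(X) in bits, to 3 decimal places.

H = −Σ pᵢ log₂ pᵢ.
−0.050·log₂(0.050) = 0.2161
−0.088·log₂(0.088) = 0.3086
−0.131·log₂(0.131) = 0.3841
−0.253·log₂(0.253) = 0.5016
−0.075·log₂(0.075) = 0.2803
−0.177·log₂(0.177) = 0.4422
−0.226·log₂(0.226) = 0.4849
Sum ≈ 2.6178 → 2.618 bits.

2.618 bits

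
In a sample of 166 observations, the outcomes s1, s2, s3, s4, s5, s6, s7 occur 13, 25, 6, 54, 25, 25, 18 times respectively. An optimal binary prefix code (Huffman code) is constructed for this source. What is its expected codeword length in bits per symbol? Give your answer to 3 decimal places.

2.639 bits/symbol

Probabilities are the counts divided by 166.
Repeatedly combine the two least-probable nodes; the expected code length is the sum of the merged weights.
merge 3/83 + 13/166 → 19/166
merge 9/83 + 19/166 → 37/166
merge 25/166 + 25/166 → 25/83
merge 25/166 + 37/166 → 31/83
merge 25/83 + 27/83 → 52/83
merge 31/83 + 52/83 → 1
L = 19/166 + 37/166 + 25/83 + 31/83 + 52/83 + 1 = 219/83 ≈ 2.639 bits/symbol.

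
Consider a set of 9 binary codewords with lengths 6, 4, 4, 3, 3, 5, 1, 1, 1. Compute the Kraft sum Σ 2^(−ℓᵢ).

With common denominator 2^6 = 64: Σ 2^(−ℓᵢ) = 1/64 + 4/64 + 4/64 + 8/64 + 8/64 + 2/64 + 32/64 + 32/64 + 32/64 = 123/64 = 1.921875.

1.921875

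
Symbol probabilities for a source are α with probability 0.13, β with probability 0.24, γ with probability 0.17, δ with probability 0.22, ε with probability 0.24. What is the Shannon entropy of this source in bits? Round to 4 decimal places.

H = −Σ pᵢ log₂ pᵢ.
−0.13·log₂(0.13) = 0.3826
−0.24·log₂(0.24) = 0.4941
−0.17·log₂(0.17) = 0.4346
−0.22·log₂(0.22) = 0.4806
−0.24·log₂(0.24) = 0.4941
Sum ≈ 2.2861 → 2.2861 bits.

2.2861 bits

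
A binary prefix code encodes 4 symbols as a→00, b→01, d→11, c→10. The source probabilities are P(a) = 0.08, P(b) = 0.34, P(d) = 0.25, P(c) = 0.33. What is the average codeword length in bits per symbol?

L̄ = Σ pᵢ·ℓᵢ = 0.08·2 + 0.34·2 + 0.25·2 + 0.33·2 = 2 bits/symbol.

2 bits/symbol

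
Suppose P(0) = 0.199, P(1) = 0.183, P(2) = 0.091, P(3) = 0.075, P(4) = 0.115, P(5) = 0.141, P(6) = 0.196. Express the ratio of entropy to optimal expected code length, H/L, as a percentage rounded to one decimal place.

98.3%

Entropy H = −Σ p log₂ p ≈ 2.7250 bits.
Huffman merges: 3/40+91/1000→83/500; 23/200+141/1000→32/125; 83/500+183/1000→349/1000; 49/250+199/1000→79/200; 32/125+349/1000→121/200; 79/200+121/200→1. L = 2771/1000 ≈ 2.7710.
Efficiency = H/L = 2.7250/2.7710 = 98.3%.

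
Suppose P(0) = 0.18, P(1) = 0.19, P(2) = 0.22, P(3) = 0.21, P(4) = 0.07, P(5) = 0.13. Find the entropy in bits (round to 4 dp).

2.5051 bits

H = −Σ pᵢ log₂ pᵢ.
−0.18·log₂(0.18) = 0.4453
−0.19·log₂(0.19) = 0.4552
−0.22·log₂(0.22) = 0.4806
−0.21·log₂(0.21) = 0.4728
−0.07·log₂(0.07) = 0.2686
−0.13·log₂(0.13) = 0.3826
Sum ≈ 2.5051 → 2.5051 bits.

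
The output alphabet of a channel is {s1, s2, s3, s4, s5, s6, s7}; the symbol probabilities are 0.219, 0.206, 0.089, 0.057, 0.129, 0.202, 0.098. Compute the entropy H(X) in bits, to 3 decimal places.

2.671 bits

H = −Σ pᵢ log₂ pᵢ.
−0.219·log₂(0.219) = 0.4798
−0.206·log₂(0.206) = 0.4695
−0.089·log₂(0.089) = 0.3106
−0.057·log₂(0.057) = 0.2356
−0.129·log₂(0.129) = 0.3811
−0.202·log₂(0.202) = 0.4661
−0.098·log₂(0.098) = 0.3284
Sum ≈ 2.6712 → 2.671 bits.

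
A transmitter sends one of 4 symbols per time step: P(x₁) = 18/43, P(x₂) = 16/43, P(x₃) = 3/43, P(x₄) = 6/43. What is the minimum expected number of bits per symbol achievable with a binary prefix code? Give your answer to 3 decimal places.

Repeatedly combine the two least-probable nodes; the expected code length is the sum of the merged weights.
merge 3/43 + 6/43 → 9/43
merge 9/43 + 16/43 → 25/43
merge 18/43 + 25/43 → 1
L = 9/43 + 25/43 + 1 = 77/43 ≈ 1.791 bits/symbol.

1.791 bits/symbol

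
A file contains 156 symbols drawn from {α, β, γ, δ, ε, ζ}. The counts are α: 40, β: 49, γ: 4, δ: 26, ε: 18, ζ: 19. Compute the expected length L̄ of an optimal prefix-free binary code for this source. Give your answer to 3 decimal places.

Probabilities are the counts divided by 156.
Repeatedly combine the two least-probable nodes; the expected code length is the sum of the merged weights.
merge 1/39 + 3/26 → 11/78
merge 19/156 + 11/78 → 41/156
merge 1/6 + 10/39 → 11/26
merge 41/156 + 49/156 → 15/26
merge 11/26 + 15/26 → 1
L = 11/78 + 41/156 + 11/26 + 15/26 + 1 = 125/52 ≈ 2.404 bits/symbol.

2.404 bits/symbol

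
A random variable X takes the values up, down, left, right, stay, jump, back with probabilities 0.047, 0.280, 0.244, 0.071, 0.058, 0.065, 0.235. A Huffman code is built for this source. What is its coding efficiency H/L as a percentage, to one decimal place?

Entropy H = −Σ p log₂ p ≈ 2.4746 bits.
Huffman merges: 47/1000+29/500→21/200; 13/200+71/1000→17/125; 21/200+17/125→241/1000; 47/200+241/1000→119/250; 61/250+7/25→131/250; 119/250+131/250→1. L = 1241/500 ≈ 2.4820.
Efficiency = H/L = 2.4746/2.4820 = 99.7%.

99.7%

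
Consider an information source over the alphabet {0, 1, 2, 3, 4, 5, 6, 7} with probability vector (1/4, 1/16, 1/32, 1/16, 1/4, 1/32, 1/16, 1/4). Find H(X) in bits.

Each probability is a power of 1/2, so log₂(1/p) is an integer.
H = Σ p·log₂(1/p) = 1/4·2 + 1/16·4 + 1/32·5 + 1/16·4 + 1/4·2 + 1/32·5 + 1/16·4 + 1/4·2 = 2.5625 bits.

2.5625 bits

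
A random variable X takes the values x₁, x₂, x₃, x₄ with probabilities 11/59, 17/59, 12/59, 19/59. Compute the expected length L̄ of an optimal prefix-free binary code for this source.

2 bits/symbol

Repeatedly combine the two least-probable nodes; the expected code length is the sum of the merged weights.
merge 11/59 + 12/59 → 23/59
merge 17/59 + 19/59 → 36/59
merge 23/59 + 36/59 → 1
L = 23/59 + 36/59 + 1 = 2 bits/symbol.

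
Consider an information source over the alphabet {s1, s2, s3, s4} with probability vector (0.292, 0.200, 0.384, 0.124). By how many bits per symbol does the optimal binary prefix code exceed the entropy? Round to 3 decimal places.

0.053 bits

Entropy H = −Σ p log₂ p ≈ 1.8866 bits.
Huffman merges: 31/250+1/5→81/250; 73/250+81/250→77/125; 48/125+77/125→1. L = 97/50 ≈ 1.9400.
L − H = 1.9400 − 1.8866 = 0.053 bits.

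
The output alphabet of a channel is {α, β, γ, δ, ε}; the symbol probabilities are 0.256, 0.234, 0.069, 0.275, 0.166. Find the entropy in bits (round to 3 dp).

H = −Σ pᵢ log₂ pᵢ.
−0.256·log₂(0.256) = 0.5032
−0.234·log₂(0.234) = 0.4903
−0.069·log₂(0.069) = 0.2662
−0.275·log₂(0.275) = 0.5122
−0.166·log₂(0.166) = 0.4301
Sum ≈ 2.2020 → 2.202 bits.

2.202 bits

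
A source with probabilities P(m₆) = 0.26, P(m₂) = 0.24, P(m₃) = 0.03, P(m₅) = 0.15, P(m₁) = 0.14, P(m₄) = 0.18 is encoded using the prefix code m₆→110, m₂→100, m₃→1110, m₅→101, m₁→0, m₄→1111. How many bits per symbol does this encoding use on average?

2.93 bits/symbol

L̄ = Σ pᵢ·ℓᵢ = 0.26·3 + 0.24·3 + 0.03·4 + 0.15·3 + 0.14·1 + 0.18·4 = 2.93 bits/symbol.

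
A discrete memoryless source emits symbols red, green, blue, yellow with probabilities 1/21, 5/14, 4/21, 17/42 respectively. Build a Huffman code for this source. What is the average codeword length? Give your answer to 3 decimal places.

Repeatedly combine the two least-probable nodes; the expected code length is the sum of the merged weights.
merge 1/21 + 4/21 → 5/21
merge 5/21 + 5/14 → 25/42
merge 17/42 + 25/42 → 1
L = 5/21 + 25/42 + 1 = 11/6 ≈ 1.833 bits/symbol.

1.833 bits/symbol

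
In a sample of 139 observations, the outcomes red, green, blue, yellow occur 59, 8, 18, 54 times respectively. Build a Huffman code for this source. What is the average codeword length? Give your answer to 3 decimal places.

1.763 bits/symbol

Probabilities are the counts divided by 139.
Repeatedly combine the two least-probable nodes; the expected code length is the sum of the merged weights.
merge 8/139 + 18/139 → 26/139
merge 26/139 + 54/139 → 80/139
merge 59/139 + 80/139 → 1
L = 26/139 + 80/139 + 1 = 245/139 ≈ 1.763 bits/symbol.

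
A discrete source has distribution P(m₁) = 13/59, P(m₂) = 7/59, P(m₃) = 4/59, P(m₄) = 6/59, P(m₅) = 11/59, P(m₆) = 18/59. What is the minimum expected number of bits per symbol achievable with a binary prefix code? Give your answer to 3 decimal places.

2.458 bits/symbol

Repeatedly combine the two least-probable nodes; the expected code length is the sum of the merged weights.
merge 4/59 + 6/59 → 10/59
merge 7/59 + 10/59 → 17/59
merge 11/59 + 13/59 → 24/59
merge 17/59 + 18/59 → 35/59
merge 24/59 + 35/59 → 1
L = 10/59 + 17/59 + 24/59 + 35/59 + 1 = 145/59 ≈ 2.458 bits/symbol.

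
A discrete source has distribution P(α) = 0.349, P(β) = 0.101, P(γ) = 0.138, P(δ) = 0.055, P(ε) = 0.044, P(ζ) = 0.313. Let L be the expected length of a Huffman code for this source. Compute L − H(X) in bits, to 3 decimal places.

0.077 bits

Entropy H = −Σ p log₂ p ≈ 2.2113 bits.
Huffman merges: 11/250+11/200→99/1000; 99/1000+101/1000→1/5; 69/500+1/5→169/500; 313/1000+169/500→651/1000; 349/1000+651/1000→1. L = 286/125 ≈ 2.2880.
L − H = 2.2880 − 2.2113 = 0.077 bits.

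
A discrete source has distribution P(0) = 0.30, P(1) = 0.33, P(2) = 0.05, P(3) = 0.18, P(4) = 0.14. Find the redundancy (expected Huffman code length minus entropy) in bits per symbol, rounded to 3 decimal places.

0.083 bits

Entropy H = −Σ p log₂ p ≈ 2.1074 bits.
Huffman merges: 1/20+7/50→19/100; 9/50+19/100→37/100; 3/10+33/100→63/100; 37/100+63/100→1. L = 219/100 ≈ 2.1900.
L − H = 2.1900 − 2.1074 = 0.083 bits.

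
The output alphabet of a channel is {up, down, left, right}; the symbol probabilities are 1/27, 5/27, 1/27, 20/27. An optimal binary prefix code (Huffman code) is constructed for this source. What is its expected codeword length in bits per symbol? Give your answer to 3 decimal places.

1.333 bits/symbol

Repeatedly combine the two least-probable nodes; the expected code length is the sum of the merged weights.
merge 1/27 + 1/27 → 2/27
merge 2/27 + 5/27 → 7/27
merge 7/27 + 20/27 → 1
L = 2/27 + 7/27 + 1 = 4/3 ≈ 1.333 bits/symbol.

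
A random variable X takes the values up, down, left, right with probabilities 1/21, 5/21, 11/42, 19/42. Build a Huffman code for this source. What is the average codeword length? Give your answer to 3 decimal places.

1.833 bits/symbol

Repeatedly combine the two least-probable nodes; the expected code length is the sum of the merged weights.
merge 1/21 + 5/21 → 2/7
merge 11/42 + 2/7 → 23/42
merge 19/42 + 23/42 → 1
L = 2/7 + 23/42 + 1 = 11/6 ≈ 1.833 bits/symbol.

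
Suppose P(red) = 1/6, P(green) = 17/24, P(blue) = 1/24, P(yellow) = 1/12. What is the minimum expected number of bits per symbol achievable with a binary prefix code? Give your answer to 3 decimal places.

1.417 bits/symbol

Repeatedly combine the two least-probable nodes; the expected code length is the sum of the merged weights.
merge 1/24 + 1/12 → 1/8
merge 1/8 + 1/6 → 7/24
merge 7/24 + 17/24 → 1
L = 1/8 + 7/24 + 1 = 17/12 ≈ 1.417 bits/symbol.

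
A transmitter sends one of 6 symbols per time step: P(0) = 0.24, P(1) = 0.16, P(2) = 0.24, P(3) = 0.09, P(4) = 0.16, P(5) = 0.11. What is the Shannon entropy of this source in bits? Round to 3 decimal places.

2.497 bits

H = −Σ pᵢ log₂ pᵢ.
−0.24·log₂(0.24) = 0.4941
−0.16·log₂(0.16) = 0.4230
−0.24·log₂(0.24) = 0.4941
−0.09·log₂(0.09) = 0.3127
−0.16·log₂(0.16) = 0.4230
−0.11·log₂(0.11) = 0.3503
Sum ≈ 2.4972 → 2.497 bits.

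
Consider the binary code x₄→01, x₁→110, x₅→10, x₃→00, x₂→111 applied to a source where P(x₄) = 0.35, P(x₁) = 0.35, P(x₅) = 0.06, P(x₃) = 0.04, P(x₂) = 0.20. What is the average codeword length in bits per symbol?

2.55 bits/symbol

L̄ = Σ pᵢ·ℓᵢ = 0.35·2 + 0.35·3 + 0.06·2 + 0.04·2 + 0.20·3 = 2.55 bits/symbol.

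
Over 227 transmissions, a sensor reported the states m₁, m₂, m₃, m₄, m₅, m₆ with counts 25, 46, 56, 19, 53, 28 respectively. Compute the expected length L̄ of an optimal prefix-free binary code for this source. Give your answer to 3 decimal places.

2.511 bits/symbol

Probabilities are the counts divided by 227.
Repeatedly combine the two least-probable nodes; the expected code length is the sum of the merged weights.
merge 19/227 + 25/227 → 44/227
merge 28/227 + 44/227 → 72/227
merge 46/227 + 53/227 → 99/227
merge 56/227 + 72/227 → 128/227
merge 99/227 + 128/227 → 1
L = 44/227 + 72/227 + 99/227 + 128/227 + 1 = 570/227 ≈ 2.511 bits/symbol.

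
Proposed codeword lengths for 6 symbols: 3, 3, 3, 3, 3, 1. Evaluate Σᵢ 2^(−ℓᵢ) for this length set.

With common denominator 2^3 = 8: Σ 2^(−ℓᵢ) = 1/8 + 1/8 + 1/8 + 1/8 + 1/8 + 4/8 = 9/8 = 1.125.

1.125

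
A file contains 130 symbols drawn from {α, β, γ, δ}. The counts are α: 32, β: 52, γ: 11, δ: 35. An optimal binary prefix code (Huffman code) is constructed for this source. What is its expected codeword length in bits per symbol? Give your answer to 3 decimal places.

1.931 bits/symbol

Probabilities are the counts divided by 130.
Repeatedly combine the two least-probable nodes; the expected code length is the sum of the merged weights.
merge 11/130 + 16/65 → 43/130
merge 7/26 + 43/130 → 3/5
merge 2/5 + 3/5 → 1
L = 43/130 + 3/5 + 1 = 251/130 ≈ 1.931 bits/symbol.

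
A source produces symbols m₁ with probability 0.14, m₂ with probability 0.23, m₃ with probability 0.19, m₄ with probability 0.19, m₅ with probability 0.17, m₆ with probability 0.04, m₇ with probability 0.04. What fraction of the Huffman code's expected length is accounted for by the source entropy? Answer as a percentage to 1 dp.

Entropy H = −Σ p log₂ p ≈ 2.6013 bits.
Huffman merges: 1/25+1/25→2/25; 2/25+7/50→11/50; 17/100+19/100→9/25; 19/100+11/50→41/100; 23/100+9/25→59/100; 41/100+59/100→1. L = 133/50 ≈ 2.6600.
Efficiency = H/L = 2.6013/2.6600 = 97.8%.

97.8%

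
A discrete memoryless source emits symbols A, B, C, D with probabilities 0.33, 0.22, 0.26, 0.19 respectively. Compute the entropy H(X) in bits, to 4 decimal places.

H = −Σ pᵢ log₂ pᵢ.
−0.33·log₂(0.33) = 0.5278
−0.22·log₂(0.22) = 0.4806
−0.26·log₂(0.26) = 0.5053
−0.19·log₂(0.19) = 0.4552
Sum ≈ 1.9689 → 1.9689 bits.

1.9689 bits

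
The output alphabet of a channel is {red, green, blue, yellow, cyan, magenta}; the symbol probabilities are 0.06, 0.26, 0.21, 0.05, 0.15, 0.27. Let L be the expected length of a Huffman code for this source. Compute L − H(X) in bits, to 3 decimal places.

0.012 bits

Entropy H = −Σ p log₂ p ≈ 2.3583 bits.
Huffman merges: 1/20+3/50→11/100; 11/100+3/20→13/50; 21/100+13/50→47/100; 13/50+27/100→53/100; 47/100+53/100→1. L = 237/100 ≈ 2.3700.
L − H = 2.3700 − 2.3583 = 0.012 bits.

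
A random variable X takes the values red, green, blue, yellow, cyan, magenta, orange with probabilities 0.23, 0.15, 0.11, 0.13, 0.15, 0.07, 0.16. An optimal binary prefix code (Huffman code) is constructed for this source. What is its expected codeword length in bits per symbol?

2.77 bits/symbol

Repeatedly combine the two least-probable nodes; the expected code length is the sum of the merged weights.
merge 7/100 + 11/100 → 9/50
merge 13/100 + 3/20 → 7/25
merge 3/20 + 4/25 → 31/100
merge 9/50 + 23/100 → 41/100
merge 7/25 + 31/100 → 59/100
merge 41/100 + 59/100 → 1
L = 9/50 + 7/25 + 31/100 + 41/100 + 59/100 + 1 = 277/100 = 2.77 bits/symbol.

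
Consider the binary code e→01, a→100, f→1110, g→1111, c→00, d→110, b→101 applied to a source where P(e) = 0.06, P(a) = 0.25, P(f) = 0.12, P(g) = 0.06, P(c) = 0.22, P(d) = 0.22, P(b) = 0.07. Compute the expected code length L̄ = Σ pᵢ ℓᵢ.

2.9 bits/symbol

L̄ = Σ pᵢ·ℓᵢ = 0.06·2 + 0.25·3 + 0.12·4 + 0.06·4 + 0.22·2 + 0.22·3 + 0.07·3 = 2.9 bits/symbol.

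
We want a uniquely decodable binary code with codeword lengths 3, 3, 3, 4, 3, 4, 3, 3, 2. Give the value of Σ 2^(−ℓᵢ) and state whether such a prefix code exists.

1.125; no

With common denominator 2^4 = 16: Σ 2^(−ℓᵢ) = 2/16 + 2/16 + 2/16 + 1/16 + 2/16 + 1/16 + 2/16 + 2/16 + 4/16 = 18/16 = 1.125.
Kraft's inequality requires Σ ≤ 1; here Σ = 1.125 > 1, so no such prefix code exists.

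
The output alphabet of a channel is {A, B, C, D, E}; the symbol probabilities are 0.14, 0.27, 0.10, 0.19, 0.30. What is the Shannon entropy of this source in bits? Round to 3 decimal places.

H = −Σ pᵢ log₂ pᵢ.
−0.14·log₂(0.14) = 0.3971
−0.27·log₂(0.27) = 0.5100
−0.10·log₂(0.10) = 0.3322
−0.19·log₂(0.19) = 0.4552
−0.30·log₂(0.30) = 0.5211
Sum ≈ 2.2156 → 2.216 bits.

2.216 bits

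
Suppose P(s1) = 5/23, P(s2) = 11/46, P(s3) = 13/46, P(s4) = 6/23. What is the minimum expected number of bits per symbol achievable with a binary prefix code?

2 bits/symbol

Repeatedly combine the two least-probable nodes; the expected code length is the sum of the merged weights.
merge 5/23 + 11/46 → 21/46
merge 6/23 + 13/46 → 25/46
merge 21/46 + 25/46 → 1
L = 21/46 + 25/46 + 1 = 2 bits/symbol.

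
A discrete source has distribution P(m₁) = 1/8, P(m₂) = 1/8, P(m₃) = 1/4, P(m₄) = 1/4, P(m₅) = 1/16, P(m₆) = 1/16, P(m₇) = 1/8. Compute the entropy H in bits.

Each probability is a power of 1/2, so log₂(1/p) is an integer.
H = Σ p·log₂(1/p) = 1/8·3 + 1/8·3 + 1/4·2 + 1/4·2 + 1/16·4 + 1/16·4 + 1/8·3 = 2.625 bits.

2.625 bits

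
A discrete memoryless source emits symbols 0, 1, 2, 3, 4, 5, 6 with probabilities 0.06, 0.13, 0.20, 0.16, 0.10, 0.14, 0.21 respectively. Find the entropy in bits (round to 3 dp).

H = −Σ pᵢ log₂ pᵢ.
−0.06·log₂(0.06) = 0.2435
−0.13·log₂(0.13) = 0.3826
−0.20·log₂(0.20) = 0.4644
−0.16·log₂(0.16) = 0.4230
−0.10·log₂(0.10) = 0.3322
−0.14·log₂(0.14) = 0.3971
−0.21·log₂(0.21) = 0.4728
Sum ≈ 2.7157 → 2.716 bits.

2.716 bits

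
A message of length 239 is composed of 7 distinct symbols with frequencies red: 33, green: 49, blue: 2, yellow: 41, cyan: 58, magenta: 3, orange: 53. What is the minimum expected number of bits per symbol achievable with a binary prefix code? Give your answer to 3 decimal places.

Probabilities are the counts divided by 239.
Repeatedly combine the two least-probable nodes; the expected code length is the sum of the merged weights.
merge 2/239 + 3/239 → 5/239
merge 5/239 + 33/239 → 38/239
merge 38/239 + 41/239 → 79/239
merge 49/239 + 53/239 → 102/239
merge 58/239 + 79/239 → 137/239
merge 102/239 + 137/239 → 1
L = 5/239 + 38/239 + 79/239 + 102/239 + 137/239 + 1 = 600/239 ≈ 2.510 bits/symbol.

2.510 bits/symbol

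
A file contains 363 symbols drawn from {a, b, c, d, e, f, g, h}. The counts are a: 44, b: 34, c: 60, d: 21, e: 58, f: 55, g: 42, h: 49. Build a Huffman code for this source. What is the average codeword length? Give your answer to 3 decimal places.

2.986 bits/symbol

Probabilities are the counts divided by 363.
Repeatedly combine the two least-probable nodes; the expected code length is the sum of the merged weights.
merge 7/121 + 34/363 → 5/33
merge 14/121 + 4/33 → 86/363
merge 49/363 + 5/33 → 104/363
merge 5/33 + 58/363 → 113/363
merge 20/121 + 86/363 → 146/363
merge 104/363 + 113/363 → 217/363
merge 146/363 + 217/363 → 1
L = 5/33 + 86/363 + 104/363 + 113/363 + 146/363 + 217/363 + 1 = 1084/363 ≈ 2.986 bits/symbol.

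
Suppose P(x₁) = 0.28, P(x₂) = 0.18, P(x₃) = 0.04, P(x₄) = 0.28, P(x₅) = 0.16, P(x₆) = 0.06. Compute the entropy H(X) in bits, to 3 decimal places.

2.326 bits

H = −Σ pᵢ log₂ pᵢ.
−0.28·log₂(0.28) = 0.5142
−0.18·log₂(0.18) = 0.4453
−0.04·log₂(0.04) = 0.1858
−0.28·log₂(0.28) = 0.5142
−0.16·log₂(0.16) = 0.4230
−0.06·log₂(0.06) = 0.2435
Sum ≈ 2.3261 → 2.326 bits.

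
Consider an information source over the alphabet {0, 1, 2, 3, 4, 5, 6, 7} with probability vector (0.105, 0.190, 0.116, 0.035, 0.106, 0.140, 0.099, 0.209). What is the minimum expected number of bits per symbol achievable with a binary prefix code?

2.925 bits/symbol

Repeatedly combine the two least-probable nodes; the expected code length is the sum of the merged weights.
merge 7/200 + 99/1000 → 67/500
merge 21/200 + 53/500 → 211/1000
merge 29/250 + 67/500 → 1/4
merge 7/50 + 19/100 → 33/100
merge 209/1000 + 211/1000 → 21/50
merge 1/4 + 33/100 → 29/50
merge 21/50 + 29/50 → 1
L = 67/500 + 211/1000 + 1/4 + 33/100 + 21/50 + 29/50 + 1 = 117/40 = 2.925 bits/symbol.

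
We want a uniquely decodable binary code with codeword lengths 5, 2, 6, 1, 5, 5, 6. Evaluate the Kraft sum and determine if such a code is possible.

0.875; yes

With common denominator 2^6 = 64: Σ 2^(−ℓᵢ) = 2/64 + 16/64 + 1/64 + 32/64 + 2/64 + 2/64 + 1/64 = 56/64 = 0.875.
Kraft's inequality requires Σ ≤ 1; here Σ = 0.875 ≤ 1, so such a prefix code exists.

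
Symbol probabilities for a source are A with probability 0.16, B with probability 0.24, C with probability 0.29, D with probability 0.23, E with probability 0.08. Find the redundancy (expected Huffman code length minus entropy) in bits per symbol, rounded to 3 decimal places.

Entropy H = −Σ p log₂ p ≈ 2.2142 bits.
Huffman merges: 2/25+4/25→6/25; 23/100+6/25→47/100; 6/25+29/100→53/100; 47/100+53/100→1. L = 56/25 ≈ 2.2400.
L − H = 2.2400 − 2.2142 = 0.026 bits.

0.026 bits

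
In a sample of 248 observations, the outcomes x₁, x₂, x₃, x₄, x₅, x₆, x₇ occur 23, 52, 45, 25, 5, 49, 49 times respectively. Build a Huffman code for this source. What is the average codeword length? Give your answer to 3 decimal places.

Probabilities are the counts divided by 248.
Repeatedly combine the two least-probable nodes; the expected code length is the sum of the merged weights.
merge 5/248 + 23/248 → 7/62
merge 25/248 + 7/62 → 53/248
merge 45/248 + 49/248 → 47/124
merge 49/248 + 13/62 → 101/248
merge 53/248 + 47/124 → 147/248
merge 101/248 + 147/248 → 1
L = 7/62 + 53/248 + 47/124 + 101/248 + 147/248 + 1 = 671/248 ≈ 2.706 bits/symbol.

2.706 bits/symbol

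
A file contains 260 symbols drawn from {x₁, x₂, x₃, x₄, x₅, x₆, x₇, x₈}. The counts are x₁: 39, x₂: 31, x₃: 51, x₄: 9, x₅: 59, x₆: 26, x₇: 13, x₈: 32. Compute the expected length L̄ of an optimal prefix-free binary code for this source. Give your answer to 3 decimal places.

2.846 bits/symbol

Probabilities are the counts divided by 260.
Repeatedly combine the two least-probable nodes; the expected code length is the sum of the merged weights.
merge 9/260 + 1/20 → 11/130
merge 11/130 + 1/10 → 12/65
merge 31/260 + 8/65 → 63/260
merge 3/20 + 12/65 → 87/260
merge 51/260 + 59/260 → 11/26
merge 63/260 + 87/260 → 15/26
merge 11/26 + 15/26 → 1
L = 11/130 + 12/65 + 63/260 + 87/260 + 11/26 + 15/26 + 1 = 37/13 ≈ 2.846 bits/symbol.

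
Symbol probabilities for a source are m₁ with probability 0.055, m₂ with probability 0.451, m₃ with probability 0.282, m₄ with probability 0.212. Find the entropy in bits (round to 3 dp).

1.738 bits

H = −Σ pᵢ log₂ pᵢ.
−0.055·log₂(0.055) = 0.2301
−0.451·log₂(0.451) = 0.5181
−0.282·log₂(0.282) = 0.5150
−0.212·log₂(0.212) = 0.4744
Sum ≈ 1.7377 → 1.738 bits.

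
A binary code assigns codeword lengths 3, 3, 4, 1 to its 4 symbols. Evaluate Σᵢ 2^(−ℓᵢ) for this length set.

0.8125

With common denominator 2^4 = 16: Σ 2^(−ℓᵢ) = 2/16 + 2/16 + 1/16 + 8/16 = 13/16 = 0.8125.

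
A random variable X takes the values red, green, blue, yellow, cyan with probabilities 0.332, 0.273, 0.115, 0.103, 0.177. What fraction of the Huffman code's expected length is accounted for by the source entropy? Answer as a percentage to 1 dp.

98.2%

Entropy H = −Σ p log₂ p ≈ 2.1782 bits.
Huffman merges: 103/1000+23/200→109/500; 177/1000+109/500→79/200; 273/1000+83/250→121/200; 79/200+121/200→1. L = 1109/500 ≈ 2.2180.
Efficiency = H/L = 2.1782/2.2180 = 98.2%.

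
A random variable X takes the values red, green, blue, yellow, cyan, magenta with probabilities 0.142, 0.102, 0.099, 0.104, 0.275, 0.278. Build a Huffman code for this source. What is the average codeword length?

Repeatedly combine the two least-probable nodes; the expected code length is the sum of the merged weights.
merge 99/1000 + 51/500 → 201/1000
merge 13/125 + 71/500 → 123/500
merge 201/1000 + 123/500 → 447/1000
merge 11/40 + 139/500 → 553/1000
merge 447/1000 + 553/1000 → 1
L = 201/1000 + 123/500 + 447/1000 + 553/1000 + 1 = 2447/1000 = 2.447 bits/symbol.

2.447 bits/symbol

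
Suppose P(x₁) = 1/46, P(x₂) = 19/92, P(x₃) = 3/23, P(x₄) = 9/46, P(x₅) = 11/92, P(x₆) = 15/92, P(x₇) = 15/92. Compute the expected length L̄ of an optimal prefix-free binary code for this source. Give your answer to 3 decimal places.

Repeatedly combine the two least-probable nodes; the expected code length is the sum of the merged weights.
merge 1/46 + 11/92 → 13/92
merge 3/23 + 13/92 → 25/92
merge 15/92 + 15/92 → 15/46
merge 9/46 + 19/92 → 37/92
merge 25/92 + 15/46 → 55/92
merge 37/92 + 55/92 → 1
L = 13/92 + 25/92 + 15/46 + 37/92 + 55/92 + 1 = 63/23 ≈ 2.739 bits/symbol.

2.739 bits/symbol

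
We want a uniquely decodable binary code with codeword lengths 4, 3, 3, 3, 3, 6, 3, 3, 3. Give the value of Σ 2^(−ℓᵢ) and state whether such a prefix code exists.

0.953125; yes

With common denominator 2^6 = 64: Σ 2^(−ℓᵢ) = 4/64 + 8/64 + 8/64 + 8/64 + 8/64 + 1/64 + 8/64 + 8/64 + 8/64 = 61/64 = 0.953125.
Kraft's inequality requires Σ ≤ 1; here Σ = 0.953125 ≤ 1, so such a prefix code exists.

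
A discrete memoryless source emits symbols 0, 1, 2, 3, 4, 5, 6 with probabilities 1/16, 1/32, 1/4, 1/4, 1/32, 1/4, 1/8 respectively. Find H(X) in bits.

2.4375 bits

Each probability is a power of 1/2, so log₂(1/p) is an integer.
H = Σ p·log₂(1/p) = 1/16·4 + 1/32·5 + 1/4·2 + 1/4·2 + 1/32·5 + 1/4·2 + 1/8·3 = 2.4375 bits.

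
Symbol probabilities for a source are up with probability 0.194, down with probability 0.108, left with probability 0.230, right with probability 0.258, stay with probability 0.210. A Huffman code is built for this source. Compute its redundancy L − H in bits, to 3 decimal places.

0.031 bits

Entropy H = −Σ p log₂ p ≈ 2.2705 bits.
Huffman merges: 27/250+97/500→151/500; 21/100+23/100→11/25; 129/500+151/500→14/25; 11/25+14/25→1. L = 1151/500 ≈ 2.3020.
L − H = 2.3020 − 2.2705 = 0.031 bits.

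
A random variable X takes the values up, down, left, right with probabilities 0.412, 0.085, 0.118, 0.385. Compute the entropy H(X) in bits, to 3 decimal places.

H = −Σ pᵢ log₂ pᵢ.
−0.412·log₂(0.412) = 0.5271
−0.085·log₂(0.085) = 0.3023
−0.118·log₂(0.118) = 0.3638
−0.385·log₂(0.385) = 0.5302
Sum ≈ 1.7233 → 1.723 bits.

1.723 bits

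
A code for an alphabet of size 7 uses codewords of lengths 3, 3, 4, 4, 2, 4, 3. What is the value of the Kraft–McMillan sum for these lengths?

0.8125

With common denominator 2^4 = 16: Σ 2^(−ℓᵢ) = 2/16 + 2/16 + 1/16 + 1/16 + 4/16 + 1/16 + 2/16 = 13/16 = 0.8125.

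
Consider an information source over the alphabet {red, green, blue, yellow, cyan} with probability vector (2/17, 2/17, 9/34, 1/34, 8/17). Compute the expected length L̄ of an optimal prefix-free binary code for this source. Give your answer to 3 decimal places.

1.941 bits/symbol

Repeatedly combine the two least-probable nodes; the expected code length is the sum of the merged weights.
merge 1/34 + 2/17 → 5/34
merge 2/17 + 5/34 → 9/34
merge 9/34 + 9/34 → 9/17
merge 8/17 + 9/17 → 1
L = 5/34 + 9/34 + 9/17 + 1 = 33/17 ≈ 1.941 bits/symbol.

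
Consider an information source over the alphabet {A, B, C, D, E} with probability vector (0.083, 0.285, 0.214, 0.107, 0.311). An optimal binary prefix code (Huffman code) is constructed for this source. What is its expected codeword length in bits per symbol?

Repeatedly combine the two least-probable nodes; the expected code length is the sum of the merged weights.
merge 83/1000 + 107/1000 → 19/100
merge 19/100 + 107/500 → 101/250
merge 57/200 + 311/1000 → 149/250
merge 101/250 + 149/250 → 1
L = 19/100 + 101/250 + 149/250 + 1 = 219/100 = 2.19 bits/symbol.

2.19 bits/symbol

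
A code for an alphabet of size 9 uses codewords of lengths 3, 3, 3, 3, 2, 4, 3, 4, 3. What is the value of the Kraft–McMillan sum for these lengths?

1.125

With common denominator 2^4 = 16: Σ 2^(−ℓᵢ) = 2/16 + 2/16 + 2/16 + 2/16 + 4/16 + 1/16 + 2/16 + 1/16 + 2/16 = 18/16 = 1.125.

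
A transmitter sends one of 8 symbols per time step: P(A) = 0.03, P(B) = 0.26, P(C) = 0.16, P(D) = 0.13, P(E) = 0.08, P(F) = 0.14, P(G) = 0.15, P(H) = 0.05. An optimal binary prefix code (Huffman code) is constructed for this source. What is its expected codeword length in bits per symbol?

Repeatedly combine the two least-probable nodes; the expected code length is the sum of the merged weights.
merge 3/100 + 1/20 → 2/25
merge 2/25 + 2/25 → 4/25
merge 13/100 + 7/50 → 27/100
merge 3/20 + 4/25 → 31/100
merge 4/25 + 13/50 → 21/50
merge 27/100 + 31/100 → 29/50
merge 21/50 + 29/50 → 1
L = 2/25 + 4/25 + 27/100 + 31/100 + 21/50 + 29/50 + 1 = 141/50 = 2.82 bits/symbol.

2.82 bits/symbol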